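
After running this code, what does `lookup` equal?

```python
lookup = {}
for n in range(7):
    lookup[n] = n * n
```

Let's trace through this code step by step.

Initialize: lookup = {}
Entering loop: for n in range(7):

After execution: lookup = {0: 0, 1: 1, 2: 4, 3: 9, 4: 16, 5: 25, 6: 36}
{0: 0, 1: 1, 2: 4, 3: 9, 4: 16, 5: 25, 6: 36}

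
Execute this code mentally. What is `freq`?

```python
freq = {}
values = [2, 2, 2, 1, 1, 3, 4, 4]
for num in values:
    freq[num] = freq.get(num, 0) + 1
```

Let's trace through this code step by step.

Initialize: freq = {}
Initialize: values = [2, 2, 2, 1, 1, 3, 4, 4]
Entering loop: for num in values:

After execution: freq = {2: 3, 1: 2, 3: 1, 4: 2}
{2: 3, 1: 2, 3: 1, 4: 2}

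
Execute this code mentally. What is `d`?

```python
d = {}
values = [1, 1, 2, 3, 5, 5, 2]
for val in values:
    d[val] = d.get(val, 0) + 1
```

Let's trace through this code step by step.

Initialize: d = {}
Initialize: values = [1, 1, 2, 3, 5, 5, 2]
Entering loop: for val in values:

After execution: d = {1: 2, 2: 2, 3: 1, 5: 2}
{1: 2, 2: 2, 3: 1, 5: 2}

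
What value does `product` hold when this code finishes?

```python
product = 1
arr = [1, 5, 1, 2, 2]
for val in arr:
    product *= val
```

Let's trace through this code step by step.

Initialize: product = 1
Initialize: arr = [1, 5, 1, 2, 2]
Entering loop: for val in arr:

After execution: product = 20
20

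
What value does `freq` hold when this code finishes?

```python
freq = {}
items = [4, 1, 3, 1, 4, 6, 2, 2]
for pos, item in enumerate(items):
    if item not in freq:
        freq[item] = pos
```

Let's trace through this code step by step.

Initialize: freq = {}
Initialize: items = [4, 1, 3, 1, 4, 6, 2, 2]
Entering loop: for pos, item in enumerate(items):

After execution: freq = {4: 0, 1: 1, 3: 2, 6: 5, 2: 6}
{4: 0, 1: 1, 3: 2, 6: 5, 2: 6}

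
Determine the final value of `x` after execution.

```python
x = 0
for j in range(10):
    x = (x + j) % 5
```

Let's trace through this code step by step.

Initialize: x = 0
Entering loop: for j in range(10):

After execution: x = 0
0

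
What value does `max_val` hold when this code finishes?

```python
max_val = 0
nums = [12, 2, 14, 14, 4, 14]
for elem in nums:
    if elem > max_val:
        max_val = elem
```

Let's trace through this code step by step.

Initialize: max_val = 0
Initialize: nums = [12, 2, 14, 14, 4, 14]
Entering loop: for elem in nums:

After execution: max_val = 14
14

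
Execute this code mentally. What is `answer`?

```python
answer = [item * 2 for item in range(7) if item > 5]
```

Let's trace through this code step by step.

Initialize: answer = [item * 2 for item in range(7) if item > 5]

After execution: answer = [12]
[12]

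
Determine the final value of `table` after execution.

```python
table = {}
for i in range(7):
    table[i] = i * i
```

Let's trace through this code step by step.

Initialize: table = {}
Entering loop: for i in range(7):

After execution: table = {0: 0, 1: 1, 2: 4, 3: 9, 4: 16, 5: 25, 6: 36}
{0: 0, 1: 1, 2: 4, 3: 9, 4: 16, 5: 25, 6: 36}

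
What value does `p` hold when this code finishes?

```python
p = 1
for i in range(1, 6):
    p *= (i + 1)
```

Let's trace through this code step by step.

Initialize: p = 1
Entering loop: for i in range(1, 6):

After execution: p = 720
720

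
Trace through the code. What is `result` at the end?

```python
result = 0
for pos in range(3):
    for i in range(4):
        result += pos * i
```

Let's trace through this code step by step.

Initialize: result = 0
Entering loop: for pos in range(3):

After execution: result = 18
18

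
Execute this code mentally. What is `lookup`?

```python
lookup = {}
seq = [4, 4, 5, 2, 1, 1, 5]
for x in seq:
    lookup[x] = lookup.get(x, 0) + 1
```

Let's trace through this code step by step.

Initialize: lookup = {}
Initialize: seq = [4, 4, 5, 2, 1, 1, 5]
Entering loop: for x in seq:

After execution: lookup = {4: 2, 5: 2, 2: 1, 1: 2}
{4: 2, 5: 2, 2: 1, 1: 2}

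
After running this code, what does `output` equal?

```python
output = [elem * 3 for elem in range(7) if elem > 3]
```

Let's trace through this code step by step.

Initialize: output = [elem * 3 for elem in range(7) if elem > 3]

After execution: output = [12, 15, 18]
[12, 15, 18]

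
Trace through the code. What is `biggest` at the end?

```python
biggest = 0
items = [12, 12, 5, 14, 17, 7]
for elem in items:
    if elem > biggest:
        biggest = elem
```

Let's trace through this code step by step.

Initialize: biggest = 0
Initialize: items = [12, 12, 5, 14, 17, 7]
Entering loop: for elem in items:

After execution: biggest = 17
17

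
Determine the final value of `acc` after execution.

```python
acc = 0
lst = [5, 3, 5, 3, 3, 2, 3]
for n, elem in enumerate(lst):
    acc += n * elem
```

Let's trace through this code step by step.

Initialize: acc = 0
Initialize: lst = [5, 3, 5, 3, 3, 2, 3]
Entering loop: for n, elem in enumerate(lst):

After execution: acc = 62
62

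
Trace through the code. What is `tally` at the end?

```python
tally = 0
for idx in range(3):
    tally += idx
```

Let's trace through this code step by step.

Initialize: tally = 0
Entering loop: for idx in range(3):

After execution: tally = 3
3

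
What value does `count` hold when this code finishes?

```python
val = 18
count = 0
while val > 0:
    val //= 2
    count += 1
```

Let's trace through this code step by step.

Initialize: val = 18
Initialize: count = 0
Entering loop: while val > 0:

After execution: count = 5
5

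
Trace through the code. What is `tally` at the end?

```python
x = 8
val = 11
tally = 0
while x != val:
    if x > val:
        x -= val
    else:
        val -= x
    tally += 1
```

Let's trace through this code step by step.

Initialize: x = 8
Initialize: val = 11
Initialize: tally = 0
Entering loop: while x != val:

After execution: tally = 5
5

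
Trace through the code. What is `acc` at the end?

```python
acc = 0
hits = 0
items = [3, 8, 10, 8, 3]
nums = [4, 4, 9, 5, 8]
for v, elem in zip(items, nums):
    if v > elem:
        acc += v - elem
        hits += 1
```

Let's trace through this code step by step.

Initialize: acc = 0
Initialize: hits = 0
Initialize: items = [3, 8, 10, 8, 3]
Initialize: nums = [4, 4, 9, 5, 8]
Entering loop: for v, elem in zip(items, nums):

After execution: acc = 8
8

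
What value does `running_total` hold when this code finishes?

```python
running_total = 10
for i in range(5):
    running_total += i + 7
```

Let's trace through this code step by step.

Initialize: running_total = 10
Entering loop: for i in range(5):

After execution: running_total = 55
55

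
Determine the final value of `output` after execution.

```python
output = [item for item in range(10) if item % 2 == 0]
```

Let's trace through this code step by step.

Initialize: output = [item for item in range(10) if item % 2 == 0]

After execution: output = [0, 2, 4, 6, 8]
[0, 2, 4, 6, 8]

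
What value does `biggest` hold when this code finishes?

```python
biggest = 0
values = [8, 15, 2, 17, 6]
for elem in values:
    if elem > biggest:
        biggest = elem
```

Let's trace through this code step by step.

Initialize: biggest = 0
Initialize: values = [8, 15, 2, 17, 6]
Entering loop: for elem in values:

After execution: biggest = 17
17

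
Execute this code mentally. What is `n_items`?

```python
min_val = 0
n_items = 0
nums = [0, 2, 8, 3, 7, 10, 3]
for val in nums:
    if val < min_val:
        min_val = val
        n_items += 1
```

Let's trace through this code step by step.

Initialize: min_val = 0
Initialize: n_items = 0
Initialize: nums = [0, 2, 8, 3, 7, 10, 3]
Entering loop: for val in nums:

After execution: n_items = 0
0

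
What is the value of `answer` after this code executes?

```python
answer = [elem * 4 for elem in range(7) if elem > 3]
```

Let's trace through this code step by step.

Initialize: answer = [elem * 4 for elem in range(7) if elem > 3]

After execution: answer = [16, 20, 24]
[16, 20, 24]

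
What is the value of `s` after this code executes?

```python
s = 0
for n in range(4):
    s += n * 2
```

Let's trace through this code step by step.

Initialize: s = 0
Entering loop: for n in range(4):

After execution: s = 12
12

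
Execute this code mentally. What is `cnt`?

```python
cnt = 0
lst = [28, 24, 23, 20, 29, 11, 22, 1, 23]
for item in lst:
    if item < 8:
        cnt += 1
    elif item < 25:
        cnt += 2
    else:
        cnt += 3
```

Let's trace through this code step by step.

Initialize: cnt = 0
Initialize: lst = [28, 24, 23, 20, 29, 11, 22, 1, 23]
Entering loop: for item in lst:

After execution: cnt = 19
19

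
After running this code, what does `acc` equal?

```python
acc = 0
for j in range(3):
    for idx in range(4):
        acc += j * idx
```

Let's trace through this code step by step.

Initialize: acc = 0
Entering loop: for j in range(3):

After execution: acc = 18
18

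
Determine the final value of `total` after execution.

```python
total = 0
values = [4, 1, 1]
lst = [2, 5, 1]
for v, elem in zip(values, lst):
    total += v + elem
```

Let's trace through this code step by step.

Initialize: total = 0
Initialize: values = [4, 1, 1]
Initialize: lst = [2, 5, 1]
Entering loop: for v, elem in zip(values, lst):

After execution: total = 14
14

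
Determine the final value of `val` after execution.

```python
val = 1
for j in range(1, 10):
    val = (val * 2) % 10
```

Let's trace through this code step by step.

Initialize: val = 1
Entering loop: for j in range(1, 10):

After execution: val = 2
2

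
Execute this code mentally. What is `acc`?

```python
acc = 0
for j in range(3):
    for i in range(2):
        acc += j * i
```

Let's trace through this code step by step.

Initialize: acc = 0
Entering loop: for j in range(3):

After execution: acc = 3
3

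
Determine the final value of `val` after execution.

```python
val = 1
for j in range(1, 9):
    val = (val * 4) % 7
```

Let's trace through this code step by step.

Initialize: val = 1
Entering loop: for j in range(1, 9):

After execution: val = 2
2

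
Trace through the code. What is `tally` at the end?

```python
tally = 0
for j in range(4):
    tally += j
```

Let's trace through this code step by step.

Initialize: tally = 0
Entering loop: for j in range(4):

After execution: tally = 6
6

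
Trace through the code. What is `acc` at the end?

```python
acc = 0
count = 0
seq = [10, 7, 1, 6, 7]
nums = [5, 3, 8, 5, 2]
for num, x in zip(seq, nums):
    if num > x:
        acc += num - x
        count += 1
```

Let's trace through this code step by step.

Initialize: acc = 0
Initialize: count = 0
Initialize: seq = [10, 7, 1, 6, 7]
Initialize: nums = [5, 3, 8, 5, 2]
Entering loop: for num, x in zip(seq, nums):

After execution: acc = 15
15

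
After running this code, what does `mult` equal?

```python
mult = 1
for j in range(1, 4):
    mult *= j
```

Let's trace through this code step by step.

Initialize: mult = 1
Entering loop: for j in range(1, 4):

After execution: mult = 6
6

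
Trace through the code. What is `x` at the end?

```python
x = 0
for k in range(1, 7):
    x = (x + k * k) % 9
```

Let's trace through this code step by step.

Initialize: x = 0
Entering loop: for k in range(1, 7):

After execution: x = 1
1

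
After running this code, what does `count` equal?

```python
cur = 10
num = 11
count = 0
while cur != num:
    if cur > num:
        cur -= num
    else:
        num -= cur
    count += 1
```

Let's trace through this code step by step.

Initialize: cur = 10
Initialize: num = 11
Initialize: count = 0
Entering loop: while cur != num:

After execution: count = 10
10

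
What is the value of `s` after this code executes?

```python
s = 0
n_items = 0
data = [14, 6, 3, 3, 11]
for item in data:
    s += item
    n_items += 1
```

Let's trace through this code step by step.

Initialize: s = 0
Initialize: n_items = 0
Initialize: data = [14, 6, 3, 3, 11]
Entering loop: for item in data:

After execution: s = 37
37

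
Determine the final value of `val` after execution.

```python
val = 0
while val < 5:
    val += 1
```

Let's trace through this code step by step.

Initialize: val = 0
Entering loop: while val < 5:

After execution: val = 5
5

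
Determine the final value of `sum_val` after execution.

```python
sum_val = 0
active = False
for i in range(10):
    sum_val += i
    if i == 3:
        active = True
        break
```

Let's trace through this code step by step.

Initialize: sum_val = 0
Initialize: active = False
Entering loop: for i in range(10):

After execution: sum_val = 6
6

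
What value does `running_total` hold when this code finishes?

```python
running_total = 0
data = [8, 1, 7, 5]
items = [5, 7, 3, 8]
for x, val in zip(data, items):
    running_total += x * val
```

Let's trace through this code step by step.

Initialize: running_total = 0
Initialize: data = [8, 1, 7, 5]
Initialize: items = [5, 7, 3, 8]
Entering loop: for x, val in zip(data, items):

After execution: running_total = 108
108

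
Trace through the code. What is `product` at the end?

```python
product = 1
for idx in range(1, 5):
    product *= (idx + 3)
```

Let's trace through this code step by step.

Initialize: product = 1
Entering loop: for idx in range(1, 5):

After execution: product = 840
840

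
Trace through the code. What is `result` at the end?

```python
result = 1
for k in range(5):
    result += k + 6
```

Let's trace through this code step by step.

Initialize: result = 1
Entering loop: for k in range(5):

After execution: result = 41
41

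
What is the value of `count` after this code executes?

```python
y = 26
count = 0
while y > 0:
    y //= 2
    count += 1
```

Let's trace through this code step by step.

Initialize: y = 26
Initialize: count = 0
Entering loop: while y > 0:

After execution: count = 5
5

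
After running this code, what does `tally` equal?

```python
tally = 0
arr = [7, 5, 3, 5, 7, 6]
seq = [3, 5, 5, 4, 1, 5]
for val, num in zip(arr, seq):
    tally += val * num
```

Let's trace through this code step by step.

Initialize: tally = 0
Initialize: arr = [7, 5, 3, 5, 7, 6]
Initialize: seq = [3, 5, 5, 4, 1, 5]
Entering loop: for val, num in zip(arr, seq):

After execution: tally = 118
118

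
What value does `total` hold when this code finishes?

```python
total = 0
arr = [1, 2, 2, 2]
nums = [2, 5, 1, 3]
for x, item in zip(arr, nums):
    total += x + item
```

Let's trace through this code step by step.

Initialize: total = 0
Initialize: arr = [1, 2, 2, 2]
Initialize: nums = [2, 5, 1, 3]
Entering loop: for x, item in zip(arr, nums):

After execution: total = 18
18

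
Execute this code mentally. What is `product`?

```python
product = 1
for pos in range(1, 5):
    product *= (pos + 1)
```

Let's trace through this code step by step.

Initialize: product = 1
Entering loop: for pos in range(1, 5):

After execution: product = 120
120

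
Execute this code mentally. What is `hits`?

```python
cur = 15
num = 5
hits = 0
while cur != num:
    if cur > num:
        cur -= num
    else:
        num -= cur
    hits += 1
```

Let's trace through this code step by step.

Initialize: cur = 15
Initialize: num = 5
Initialize: hits = 0
Entering loop: while cur != num:

After execution: hits = 2
2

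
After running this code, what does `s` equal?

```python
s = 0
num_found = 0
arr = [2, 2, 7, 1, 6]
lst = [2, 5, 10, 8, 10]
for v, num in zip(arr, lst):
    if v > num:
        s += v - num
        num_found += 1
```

Let's trace through this code step by step.

Initialize: s = 0
Initialize: num_found = 0
Initialize: arr = [2, 2, 7, 1, 6]
Initialize: lst = [2, 5, 10, 8, 10]
Entering loop: for v, num in zip(arr, lst):

After execution: s = 0
0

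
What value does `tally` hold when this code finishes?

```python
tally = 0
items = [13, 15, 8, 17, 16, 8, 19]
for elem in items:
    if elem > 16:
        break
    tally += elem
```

Let's trace through this code step by step.

Initialize: tally = 0
Initialize: items = [13, 15, 8, 17, 16, 8, 19]
Entering loop: for elem in items:

After execution: tally = 36
36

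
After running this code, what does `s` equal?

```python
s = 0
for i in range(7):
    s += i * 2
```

Let's trace through this code step by step.

Initialize: s = 0
Entering loop: for i in range(7):

After execution: s = 42
42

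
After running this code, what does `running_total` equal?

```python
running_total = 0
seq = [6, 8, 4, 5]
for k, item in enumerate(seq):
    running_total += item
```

Let's trace through this code step by step.

Initialize: running_total = 0
Initialize: seq = [6, 8, 4, 5]
Entering loop: for k, item in enumerate(seq):

After execution: running_total = 23
23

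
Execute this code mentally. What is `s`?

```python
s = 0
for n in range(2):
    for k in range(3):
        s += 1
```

Let's trace through this code step by step.

Initialize: s = 0
Entering loop: for n in range(2):

After execution: s = 6
6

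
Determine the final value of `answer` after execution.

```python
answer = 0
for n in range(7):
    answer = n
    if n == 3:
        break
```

Let's trace through this code step by step.

Initialize: answer = 0
Entering loop: for n in range(7):

After execution: answer = 3
3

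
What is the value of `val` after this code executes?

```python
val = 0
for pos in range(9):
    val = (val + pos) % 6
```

Let's trace through this code step by step.

Initialize: val = 0
Entering loop: for pos in range(9):

After execution: val = 0
0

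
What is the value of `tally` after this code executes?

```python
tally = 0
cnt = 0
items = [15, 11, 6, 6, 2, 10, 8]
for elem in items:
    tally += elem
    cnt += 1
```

Let's trace through this code step by step.

Initialize: tally = 0
Initialize: cnt = 0
Initialize: items = [15, 11, 6, 6, 2, 10, 8]
Entering loop: for elem in items:

After execution: tally = 58
58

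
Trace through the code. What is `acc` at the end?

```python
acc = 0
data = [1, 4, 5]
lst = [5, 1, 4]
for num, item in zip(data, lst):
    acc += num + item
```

Let's trace through this code step by step.

Initialize: acc = 0
Initialize: data = [1, 4, 5]
Initialize: lst = [5, 1, 4]
Entering loop: for num, item in zip(data, lst):

After execution: acc = 20
20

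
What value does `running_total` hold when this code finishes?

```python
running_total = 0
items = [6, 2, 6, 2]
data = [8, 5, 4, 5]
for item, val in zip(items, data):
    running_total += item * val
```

Let's trace through this code step by step.

Initialize: running_total = 0
Initialize: items = [6, 2, 6, 2]
Initialize: data = [8, 5, 4, 5]
Entering loop: for item, val in zip(items, data):

After execution: running_total = 92
92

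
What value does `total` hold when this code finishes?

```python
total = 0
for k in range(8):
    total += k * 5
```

Let's trace through this code step by step.

Initialize: total = 0
Entering loop: for k in range(8):

After execution: total = 140
140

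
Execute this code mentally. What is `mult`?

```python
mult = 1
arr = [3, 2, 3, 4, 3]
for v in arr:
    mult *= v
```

Let's trace through this code step by step.

Initialize: mult = 1
Initialize: arr = [3, 2, 3, 4, 3]
Entering loop: for v in arr:

After execution: mult = 216
216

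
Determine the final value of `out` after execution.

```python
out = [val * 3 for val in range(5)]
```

Let's trace through this code step by step.

Initialize: out = [val * 3 for val in range(5)]

After execution: out = [0, 3, 6, 9, 12]
[0, 3, 6, 9, 12]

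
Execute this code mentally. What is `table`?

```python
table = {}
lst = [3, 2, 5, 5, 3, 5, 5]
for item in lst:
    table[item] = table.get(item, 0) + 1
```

Let's trace through this code step by step.

Initialize: table = {}
Initialize: lst = [3, 2, 5, 5, 3, 5, 5]
Entering loop: for item in lst:

After execution: table = {3: 2, 2: 1, 5: 4}
{3: 2, 2: 1, 5: 4}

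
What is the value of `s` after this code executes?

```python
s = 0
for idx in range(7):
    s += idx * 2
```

Let's trace through this code step by step.

Initialize: s = 0
Entering loop: for idx in range(7):

After execution: s = 42
42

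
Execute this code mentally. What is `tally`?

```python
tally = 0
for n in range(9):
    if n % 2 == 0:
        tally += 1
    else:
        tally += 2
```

Let's trace through this code step by step.

Initialize: tally = 0
Entering loop: for n in range(9):

After execution: tally = 13
13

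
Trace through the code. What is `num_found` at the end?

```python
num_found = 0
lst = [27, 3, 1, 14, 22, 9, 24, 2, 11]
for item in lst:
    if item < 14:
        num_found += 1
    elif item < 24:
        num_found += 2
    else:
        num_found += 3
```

Let's trace through this code step by step.

Initialize: num_found = 0
Initialize: lst = [27, 3, 1, 14, 22, 9, 24, 2, 11]
Entering loop: for item in lst:

After execution: num_found = 15
15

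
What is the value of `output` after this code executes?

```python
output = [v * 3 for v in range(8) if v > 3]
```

Let's trace through this code step by step.

Initialize: output = [v * 3 for v in range(8) if v > 3]

After execution: output = [12, 15, 18, 21]
[12, 15, 18, 21]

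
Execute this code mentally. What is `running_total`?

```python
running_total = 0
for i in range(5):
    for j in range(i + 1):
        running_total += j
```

Let's trace through this code step by step.

Initialize: running_total = 0
Entering loop: for i in range(5):

After execution: running_total = 20
20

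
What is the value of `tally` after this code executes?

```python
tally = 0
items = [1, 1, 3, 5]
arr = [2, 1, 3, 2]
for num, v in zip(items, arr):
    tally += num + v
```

Let's trace through this code step by step.

Initialize: tally = 0
Initialize: items = [1, 1, 3, 5]
Initialize: arr = [2, 1, 3, 2]
Entering loop: for num, v in zip(items, arr):

After execution: tally = 18
18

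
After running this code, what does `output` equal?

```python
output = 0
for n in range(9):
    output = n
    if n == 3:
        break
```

Let's trace through this code step by step.

Initialize: output = 0
Entering loop: for n in range(9):

After execution: output = 3
3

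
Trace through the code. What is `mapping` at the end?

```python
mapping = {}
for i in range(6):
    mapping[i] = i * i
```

Let's trace through this code step by step.

Initialize: mapping = {}
Entering loop: for i in range(6):

After execution: mapping = {0: 0, 1: 1, 2: 4, 3: 9, 4: 16, 5: 25}
{0: 0, 1: 1, 2: 4, 3: 9, 4: 16, 5: 25}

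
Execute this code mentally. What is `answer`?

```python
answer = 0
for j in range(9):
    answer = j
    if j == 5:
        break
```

Let's trace through this code step by step.

Initialize: answer = 0
Entering loop: for j in range(9):

After execution: answer = 5
5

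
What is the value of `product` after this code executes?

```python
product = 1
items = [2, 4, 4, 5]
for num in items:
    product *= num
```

Let's trace through this code step by step.

Initialize: product = 1
Initialize: items = [2, 4, 4, 5]
Entering loop: for num in items:

After execution: product = 160
160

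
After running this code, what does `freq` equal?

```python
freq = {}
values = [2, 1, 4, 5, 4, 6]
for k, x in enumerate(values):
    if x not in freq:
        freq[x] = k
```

Let's trace through this code step by step.

Initialize: freq = {}
Initialize: values = [2, 1, 4, 5, 4, 6]
Entering loop: for k, x in enumerate(values):

After execution: freq = {2: 0, 1: 1, 4: 2, 5: 3, 6: 5}
{2: 0, 1: 1, 4: 2, 5: 3, 6: 5}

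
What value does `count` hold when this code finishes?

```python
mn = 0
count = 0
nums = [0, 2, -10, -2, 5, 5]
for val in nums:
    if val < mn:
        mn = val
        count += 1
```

Let's trace through this code step by step.

Initialize: mn = 0
Initialize: count = 0
Initialize: nums = [0, 2, -10, -2, 5, 5]
Entering loop: for val in nums:

After execution: count = 1
1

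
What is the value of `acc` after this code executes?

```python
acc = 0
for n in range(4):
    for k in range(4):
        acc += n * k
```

Let's trace through this code step by step.

Initialize: acc = 0
Entering loop: for n in range(4):

After execution: acc = 36
36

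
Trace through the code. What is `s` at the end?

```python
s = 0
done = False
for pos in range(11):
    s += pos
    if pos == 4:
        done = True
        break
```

Let's trace through this code step by step.

Initialize: s = 0
Initialize: done = False
Entering loop: for pos in range(11):

After execution: s = 10
10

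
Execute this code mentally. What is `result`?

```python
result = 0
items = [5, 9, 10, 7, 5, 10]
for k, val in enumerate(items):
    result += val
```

Let's trace through this code step by step.

Initialize: result = 0
Initialize: items = [5, 9, 10, 7, 5, 10]
Entering loop: for k, val in enumerate(items):

After execution: result = 46
46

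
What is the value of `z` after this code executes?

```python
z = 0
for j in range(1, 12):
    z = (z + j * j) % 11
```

Let's trace through this code step by step.

Initialize: z = 0
Entering loop: for j in range(1, 12):

After execution: z = 0
0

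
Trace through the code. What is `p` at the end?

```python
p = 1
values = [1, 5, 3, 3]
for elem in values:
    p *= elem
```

Let's trace through this code step by step.

Initialize: p = 1
Initialize: values = [1, 5, 3, 3]
Entering loop: for elem in values:

After execution: p = 45
45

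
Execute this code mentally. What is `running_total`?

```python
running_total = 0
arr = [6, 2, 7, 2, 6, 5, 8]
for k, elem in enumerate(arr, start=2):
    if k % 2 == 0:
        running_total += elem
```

Let's trace through this code step by step.

Initialize: running_total = 0
Initialize: arr = [6, 2, 7, 2, 6, 5, 8]
Entering loop: for k, elem in enumerate(arr, start=2):

After execution: running_total = 27
27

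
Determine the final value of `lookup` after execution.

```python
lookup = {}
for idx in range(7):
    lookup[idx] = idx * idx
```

Let's trace through this code step by step.

Initialize: lookup = {}
Entering loop: for idx in range(7):

After execution: lookup = {0: 0, 1: 1, 2: 4, 3: 9, 4: 16, 5: 25, 6: 36}
{0: 0, 1: 1, 2: 4, 3: 9, 4: 16, 5: 25, 6: 36}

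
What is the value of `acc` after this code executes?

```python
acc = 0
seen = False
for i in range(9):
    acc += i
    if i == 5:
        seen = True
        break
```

Let's trace through this code step by step.

Initialize: acc = 0
Initialize: seen = False
Entering loop: for i in range(9):

After execution: acc = 15
15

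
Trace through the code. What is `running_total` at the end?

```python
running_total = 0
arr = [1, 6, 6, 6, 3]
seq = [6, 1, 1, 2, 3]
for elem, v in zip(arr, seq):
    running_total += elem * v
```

Let's trace through this code step by step.

Initialize: running_total = 0
Initialize: arr = [1, 6, 6, 6, 3]
Initialize: seq = [6, 1, 1, 2, 3]
Entering loop: for elem, v in zip(arr, seq):

After execution: running_total = 39
39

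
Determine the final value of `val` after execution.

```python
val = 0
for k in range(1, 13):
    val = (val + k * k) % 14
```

Let's trace through this code step by step.

Initialize: val = 0
Entering loop: for k in range(1, 13):

After execution: val = 6
6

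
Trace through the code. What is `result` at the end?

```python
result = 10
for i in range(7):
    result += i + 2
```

Let's trace through this code step by step.

Initialize: result = 10
Entering loop: for i in range(7):

After execution: result = 45
45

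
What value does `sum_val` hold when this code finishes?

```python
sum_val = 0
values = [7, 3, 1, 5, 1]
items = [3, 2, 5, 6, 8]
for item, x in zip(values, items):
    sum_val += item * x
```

Let's trace through this code step by step.

Initialize: sum_val = 0
Initialize: values = [7, 3, 1, 5, 1]
Initialize: items = [3, 2, 5, 6, 8]
Entering loop: for item, x in zip(values, items):

After execution: sum_val = 70
70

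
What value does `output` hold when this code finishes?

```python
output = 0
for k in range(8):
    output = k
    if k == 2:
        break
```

Let's trace through this code step by step.

Initialize: output = 0
Entering loop: for k in range(8):

After execution: output = 2
2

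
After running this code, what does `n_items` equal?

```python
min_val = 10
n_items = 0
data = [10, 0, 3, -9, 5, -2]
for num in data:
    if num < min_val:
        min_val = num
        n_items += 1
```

Let's trace through this code step by step.

Initialize: min_val = 10
Initialize: n_items = 0
Initialize: data = [10, 0, 3, -9, 5, -2]
Entering loop: for num in data:

After execution: n_items = 2
2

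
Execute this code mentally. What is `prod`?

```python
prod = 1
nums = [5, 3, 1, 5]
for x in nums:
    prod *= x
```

Let's trace through this code step by step.

Initialize: prod = 1
Initialize: nums = [5, 3, 1, 5]
Entering loop: for x in nums:

After execution: prod = 75
75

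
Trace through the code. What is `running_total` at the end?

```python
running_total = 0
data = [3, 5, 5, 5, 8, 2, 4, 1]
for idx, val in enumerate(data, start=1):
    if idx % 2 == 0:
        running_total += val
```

Let's trace through this code step by step.

Initialize: running_total = 0
Initialize: data = [3, 5, 5, 5, 8, 2, 4, 1]
Entering loop: for idx, val in enumerate(data, start=1):

After execution: running_total = 13
13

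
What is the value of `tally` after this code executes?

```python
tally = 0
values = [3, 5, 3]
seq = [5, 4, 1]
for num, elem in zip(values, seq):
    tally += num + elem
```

Let's trace through this code step by step.

Initialize: tally = 0
Initialize: values = [3, 5, 3]
Initialize: seq = [5, 4, 1]
Entering loop: for num, elem in zip(values, seq):

After execution: tally = 21
21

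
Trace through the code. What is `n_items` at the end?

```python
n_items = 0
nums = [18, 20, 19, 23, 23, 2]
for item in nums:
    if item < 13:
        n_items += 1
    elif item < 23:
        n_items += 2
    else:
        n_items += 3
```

Let's trace through this code step by step.

Initialize: n_items = 0
Initialize: nums = [18, 20, 19, 23, 23, 2]
Entering loop: for item in nums:

After execution: n_items = 13
13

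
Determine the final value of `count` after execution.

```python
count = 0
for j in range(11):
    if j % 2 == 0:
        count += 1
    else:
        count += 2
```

Let's trace through this code step by step.

Initialize: count = 0
Entering loop: for j in range(11):

After execution: count = 16
16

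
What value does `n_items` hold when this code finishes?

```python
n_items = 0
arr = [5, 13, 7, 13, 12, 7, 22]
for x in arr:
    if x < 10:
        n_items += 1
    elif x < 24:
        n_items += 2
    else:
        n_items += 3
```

Let's trace through this code step by step.

Initialize: n_items = 0
Initialize: arr = [5, 13, 7, 13, 12, 7, 22]
Entering loop: for x in arr:

After execution: n_items = 11
11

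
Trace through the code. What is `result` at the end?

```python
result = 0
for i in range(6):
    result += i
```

Let's trace through this code step by step.

Initialize: result = 0
Entering loop: for i in range(6):

After execution: result = 15
15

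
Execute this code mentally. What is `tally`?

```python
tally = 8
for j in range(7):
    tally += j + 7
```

Let's trace through this code step by step.

Initialize: tally = 8
Entering loop: for j in range(7):

After execution: tally = 78
78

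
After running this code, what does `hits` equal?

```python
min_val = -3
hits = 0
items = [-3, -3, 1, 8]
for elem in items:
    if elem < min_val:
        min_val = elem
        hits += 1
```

Let's trace through this code step by step.

Initialize: min_val = -3
Initialize: hits = 0
Initialize: items = [-3, -3, 1, 8]
Entering loop: for elem in items:

After execution: hits = 0
0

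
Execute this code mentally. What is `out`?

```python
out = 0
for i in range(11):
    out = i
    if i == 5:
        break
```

Let's trace through this code step by step.

Initialize: out = 0
Entering loop: for i in range(11):

After execution: out = 5
5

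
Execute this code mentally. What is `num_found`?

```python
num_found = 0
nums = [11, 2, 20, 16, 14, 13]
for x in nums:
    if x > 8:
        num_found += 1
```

Let's trace through this code step by step.

Initialize: num_found = 0
Initialize: nums = [11, 2, 20, 16, 14, 13]
Entering loop: for x in nums:

After execution: num_found = 5
5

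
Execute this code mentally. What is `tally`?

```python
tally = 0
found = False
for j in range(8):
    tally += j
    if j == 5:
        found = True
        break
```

Let's trace through this code step by step.

Initialize: tally = 0
Initialize: found = False
Entering loop: for j in range(8):

After execution: tally = 15
15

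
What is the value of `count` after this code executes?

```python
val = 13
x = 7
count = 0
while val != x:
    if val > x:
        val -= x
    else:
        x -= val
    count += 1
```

Let's trace through this code step by step.

Initialize: val = 13
Initialize: x = 7
Initialize: count = 0
Entering loop: while val != x:

After execution: count = 7
7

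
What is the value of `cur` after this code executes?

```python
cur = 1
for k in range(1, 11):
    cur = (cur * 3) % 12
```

Let's trace through this code step by step.

Initialize: cur = 1
Entering loop: for k in range(1, 11):

After execution: cur = 9
9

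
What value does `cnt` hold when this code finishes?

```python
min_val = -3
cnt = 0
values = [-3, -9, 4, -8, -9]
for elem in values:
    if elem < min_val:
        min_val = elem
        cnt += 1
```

Let's trace through this code step by step.

Initialize: min_val = -3
Initialize: cnt = 0
Initialize: values = [-3, -9, 4, -8, -9]
Entering loop: for elem in values:

After execution: cnt = 1
1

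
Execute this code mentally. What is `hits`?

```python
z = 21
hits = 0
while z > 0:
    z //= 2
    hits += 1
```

Let's trace through this code step by step.

Initialize: z = 21
Initialize: hits = 0
Entering loop: while z > 0:

After execution: hits = 5
5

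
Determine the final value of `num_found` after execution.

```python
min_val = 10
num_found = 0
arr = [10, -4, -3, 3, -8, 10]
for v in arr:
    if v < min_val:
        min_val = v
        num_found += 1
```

Let's trace through this code step by step.

Initialize: min_val = 10
Initialize: num_found = 0
Initialize: arr = [10, -4, -3, 3, -8, 10]
Entering loop: for v in arr:

After execution: num_found = 2
2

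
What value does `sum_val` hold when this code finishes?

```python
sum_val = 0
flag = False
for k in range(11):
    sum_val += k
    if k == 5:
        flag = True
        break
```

Let's trace through this code step by step.

Initialize: sum_val = 0
Initialize: flag = False
Entering loop: for k in range(11):

After execution: sum_val = 15
15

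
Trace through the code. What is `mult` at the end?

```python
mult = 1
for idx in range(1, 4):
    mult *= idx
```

Let's trace through this code step by step.

Initialize: mult = 1
Entering loop: for idx in range(1, 4):

After execution: mult = 6
6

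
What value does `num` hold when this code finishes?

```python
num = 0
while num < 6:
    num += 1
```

Let's trace through this code step by step.

Initialize: num = 0
Entering loop: while num < 6:

After execution: num = 6
6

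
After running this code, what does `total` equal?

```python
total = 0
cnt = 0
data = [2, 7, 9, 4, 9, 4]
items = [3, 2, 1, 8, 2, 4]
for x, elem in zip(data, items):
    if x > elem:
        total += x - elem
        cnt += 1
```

Let's trace through this code step by step.

Initialize: total = 0
Initialize: cnt = 0
Initialize: data = [2, 7, 9, 4, 9, 4]
Initialize: items = [3, 2, 1, 8, 2, 4]
Entering loop: for x, elem in zip(data, items):

After execution: total = 20
20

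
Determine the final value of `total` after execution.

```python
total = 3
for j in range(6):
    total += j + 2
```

Let's trace through this code step by step.

Initialize: total = 3
Entering loop: for j in range(6):

After execution: total = 30
30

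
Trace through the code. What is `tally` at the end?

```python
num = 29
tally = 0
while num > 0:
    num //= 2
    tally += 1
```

Let's trace through this code step by step.

Initialize: num = 29
Initialize: tally = 0
Entering loop: while num > 0:

After execution: tally = 5
5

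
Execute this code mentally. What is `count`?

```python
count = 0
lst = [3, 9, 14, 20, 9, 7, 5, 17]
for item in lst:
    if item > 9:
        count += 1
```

Let's trace through this code step by step.

Initialize: count = 0
Initialize: lst = [3, 9, 14, 20, 9, 7, 5, 17]
Entering loop: for item in lst:

After execution: count = 3
3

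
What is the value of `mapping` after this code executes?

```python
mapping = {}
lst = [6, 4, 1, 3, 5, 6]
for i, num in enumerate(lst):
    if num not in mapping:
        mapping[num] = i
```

Let's trace through this code step by step.

Initialize: mapping = {}
Initialize: lst = [6, 4, 1, 3, 5, 6]
Entering loop: for i, num in enumerate(lst):

After execution: mapping = {6: 0, 4: 1, 1: 2, 3: 3, 5: 4}
{6: 0, 4: 1, 1: 2, 3: 3, 5: 4}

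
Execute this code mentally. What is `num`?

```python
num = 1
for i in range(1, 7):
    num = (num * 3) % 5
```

Let's trace through this code step by step.

Initialize: num = 1
Entering loop: for i in range(1, 7):

After execution: num = 4
4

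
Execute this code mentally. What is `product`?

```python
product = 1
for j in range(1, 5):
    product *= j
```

Let's trace through this code step by step.

Initialize: product = 1
Entering loop: for j in range(1, 5):

After execution: product = 24
24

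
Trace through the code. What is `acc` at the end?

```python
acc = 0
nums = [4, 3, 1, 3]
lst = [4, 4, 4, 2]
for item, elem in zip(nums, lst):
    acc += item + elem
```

Let's trace through this code step by step.

Initialize: acc = 0
Initialize: nums = [4, 3, 1, 3]
Initialize: lst = [4, 4, 4, 2]
Entering loop: for item, elem in zip(nums, lst):

After execution: acc = 25
25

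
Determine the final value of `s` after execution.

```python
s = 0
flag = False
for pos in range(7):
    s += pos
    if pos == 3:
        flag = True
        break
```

Let's trace through this code step by step.

Initialize: s = 0
Initialize: flag = False
Entering loop: for pos in range(7):

After execution: s = 6
6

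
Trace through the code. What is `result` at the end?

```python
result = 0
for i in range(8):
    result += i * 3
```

Let's trace through this code step by step.

Initialize: result = 0
Entering loop: for i in range(8):

After execution: result = 84
84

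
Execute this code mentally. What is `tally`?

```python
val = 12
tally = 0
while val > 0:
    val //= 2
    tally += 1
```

Let's trace through this code step by step.

Initialize: val = 12
Initialize: tally = 0
Entering loop: while val > 0:

After execution: tally = 4
4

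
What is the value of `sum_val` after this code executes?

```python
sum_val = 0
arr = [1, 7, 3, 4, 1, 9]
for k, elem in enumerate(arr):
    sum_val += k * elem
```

Let's trace through this code step by step.

Initialize: sum_val = 0
Initialize: arr = [1, 7, 3, 4, 1, 9]
Entering loop: for k, elem in enumerate(arr):

After execution: sum_val = 74
74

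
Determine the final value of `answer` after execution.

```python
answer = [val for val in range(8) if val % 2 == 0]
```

Let's trace through this code step by step.

Initialize: answer = [val for val in range(8) if val % 2 == 0]

After execution: answer = [0, 2, 4, 6]
[0, 2, 4, 6]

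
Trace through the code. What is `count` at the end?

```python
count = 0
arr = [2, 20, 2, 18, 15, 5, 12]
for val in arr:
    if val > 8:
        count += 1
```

Let's trace through this code step by step.

Initialize: count = 0
Initialize: arr = [2, 20, 2, 18, 15, 5, 12]
Entering loop: for val in arr:

After execution: count = 4
4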